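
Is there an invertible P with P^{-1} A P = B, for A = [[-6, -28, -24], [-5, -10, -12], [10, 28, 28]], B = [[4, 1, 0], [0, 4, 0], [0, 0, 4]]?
Two matrices over a field are similar if and only if they have the same invariant factors.

Both A and B have characteristic polynomial (x - 4)^3 and minimal polynomial (x - 4)^2. Computing further, both have invariant factors x - 4, (x - 4)^2. Hence A and B are similar.

Yes.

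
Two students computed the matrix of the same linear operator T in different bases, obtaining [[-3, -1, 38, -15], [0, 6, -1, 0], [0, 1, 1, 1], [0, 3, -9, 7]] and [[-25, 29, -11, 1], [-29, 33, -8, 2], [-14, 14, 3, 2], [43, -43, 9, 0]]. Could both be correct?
Two matrices over a field are similar if and only if they have the same invariant factors.

Both A and B have characteristic polynomial (x - 5)^2(x - 4)(x + 3) and minimal polynomial (x - 5)^2(x - 4)(x + 3). Computing further, both have invariant factors (x - 5)^2(x - 4)(x + 3). Hence A and B are similar.

Yes.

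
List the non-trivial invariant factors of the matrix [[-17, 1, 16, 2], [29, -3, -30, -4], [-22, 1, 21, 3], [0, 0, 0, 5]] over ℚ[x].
(x - 5)^2(x + 2)^2

The Jordan structure of A has elementary divisors (x + 2)^2, (x - 5)^2. Arranging the block sizes at each eigenvalue in decreasing order and taking row products gives the invariant factors.

Invariant factors (smallest first, each dividing the next): (x - 5)^2(x + 2)^2.

Check: the last factor (x - 5)^2(x + 2)^2 is the minimal polynomial, and the product (x - 5)^2(x + 2)^2 is the characteristic polynomial.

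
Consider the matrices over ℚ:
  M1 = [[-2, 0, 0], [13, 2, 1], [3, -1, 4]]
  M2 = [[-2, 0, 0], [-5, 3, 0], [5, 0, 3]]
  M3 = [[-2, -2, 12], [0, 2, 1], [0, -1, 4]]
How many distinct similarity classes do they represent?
Characteristic polynomials: χ_{M1} = (x - 3)^2(x + 2), χ_{M2} = (x - 3)^2(x + 2), χ_{M3} = (x - 3)^2(x + 2).

{M1, M3}: invariant factors (x - 3)^2(x + 2).

{M2}: invariant factors x - 3, (x - 3)(x + 2).

Matrices are similar if and only if their invariant-factor lists agree; the partition into similarity classes is {M1, M3}, {M2}.

2 classes: {M1, M3}, {M2}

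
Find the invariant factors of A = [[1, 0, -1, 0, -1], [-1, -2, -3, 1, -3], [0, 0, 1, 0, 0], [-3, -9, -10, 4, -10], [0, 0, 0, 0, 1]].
The Jordan structure of A has elementary divisors (x - 1)^2, (x - 1)^2, (x - 1). Arranging the block sizes at each eigenvalue in decreasing order and taking row products gives the invariant factors.

Invariant factors (smallest first, each dividing the next): x - 1, (x - 1)^2, (x - 1)^2.

Check: the last factor (x - 1)^2 is the minimal polynomial, and the product (x - 1)^5 is the characteristic polynomial.

x - 1, (x - 1)^2, (x - 1)^2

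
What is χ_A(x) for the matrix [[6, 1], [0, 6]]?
xI - A = [[x - 6, -1], [0, x - 6]].

Expanding det(xI - A) along the first row:
det(xI - A) = + (x - 6)·det([[x - 6]]) - (-1)·det([[0]]).

Evaluating gives χ_A(x) = x^2 - 12x + 36 = (x - 6)^2.

χ_A(x) = (x - 6)^2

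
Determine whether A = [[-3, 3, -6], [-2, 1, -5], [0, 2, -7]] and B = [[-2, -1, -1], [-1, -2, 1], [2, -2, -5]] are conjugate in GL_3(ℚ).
No.

Both have characteristic polynomial (x + 3)^3, but the minimal polynomial of A is (x + 3)^3 while the minimal polynomial of B is (x + 3)^2. The minimal polynomial is a similarity invariant, so A and B are not similar.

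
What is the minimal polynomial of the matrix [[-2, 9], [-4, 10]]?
m_A(x) = (x - 4)^2

The characteristic polynomial factors as (x - 4)^2. The minimal polynomial is ∏(x - λ)^{k_λ} where k_λ is the size of the largest Jordan block at λ.

For λ = 4: rank(A - 4I) = 1, and the largest Jordan block has size 2 (the smallest k with rank((A - 4I)^k) = rank((A - 4I)^(k+1))).

So m_A(x) = (x - 4)^2.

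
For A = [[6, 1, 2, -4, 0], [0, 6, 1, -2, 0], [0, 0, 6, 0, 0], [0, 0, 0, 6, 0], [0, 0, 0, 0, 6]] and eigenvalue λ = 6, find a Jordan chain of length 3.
We seek v_1 ∈ ker((A - 6I)^3) \ ker((A - 6I)^2), then set v_{i+1} = (A - 6I) v_i.

One such chain is v_1 = [[1, -2, 1, 0, 0]]^T, v_2 = [[0, 1, 0, 0, 0]]^T, v_3 = [[1, 0, 0, 0, 0]]^T. Check: (A - 6I) v_3 = [[0, 0, 0, 0, 0]]^T = 0.

v_1 = [[1, -2, 1, 0, 0]]^T, v_2 = [[0, 1, 0, 0, 0]]^T, v_3 = [[1, 0, 0, 0, 0]]^T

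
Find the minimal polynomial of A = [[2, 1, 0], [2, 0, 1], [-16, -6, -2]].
m_A(x) = x^3

The characteristic polynomial factors as x^3. The minimal polynomial is ∏(x - λ)^{k_λ} where k_λ is the size of the largest Jordan block at λ.

For λ = 0: rank(A) = 2, and the largest Jordan block has size 3 (the smallest k with rank(A^k) = rank(A^(k+1))).

So m_A(x) = x^3.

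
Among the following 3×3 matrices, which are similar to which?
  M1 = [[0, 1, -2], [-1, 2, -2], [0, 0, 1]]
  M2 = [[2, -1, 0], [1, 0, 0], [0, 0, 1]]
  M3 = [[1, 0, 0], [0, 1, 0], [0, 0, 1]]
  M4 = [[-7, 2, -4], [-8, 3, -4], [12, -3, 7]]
Characteristic polynomials: χ_{M1} = (x - 1)^3, χ_{M2} = (x - 1)^3, χ_{M3} = (x - 1)^3, χ_{M4} = (x - 1)^3.

{M1, M2, M4}: invariant factors x - 1, (x - 1)^2.

{M3}: invariant factors x - 1, x - 1, x - 1.

Matrices are similar if and only if their invariant-factor lists agree; the partition into similarity classes is {M1, M2, M4}, {M3}.

2 classes: {M1, M2, M4}, {M3}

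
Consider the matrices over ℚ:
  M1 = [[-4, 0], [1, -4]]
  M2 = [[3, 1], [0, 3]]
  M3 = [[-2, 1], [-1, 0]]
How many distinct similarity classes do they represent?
Characteristic polynomials: χ_{M1} = (x + 4)^2, χ_{M2} = (x - 3)^2, χ_{M3} = (x + 1)^2.

{M1}: invariant factors (x + 4)^2.

{M2}: invariant factors (x - 3)^2.

{M3}: invariant factors (x + 1)^2.

Matrices are similar if and only if their invariant-factor lists agree; the partition into similarity classes is {M1}, {M2}, {M3}.

3 classes: {M1}, {M2}, {M3}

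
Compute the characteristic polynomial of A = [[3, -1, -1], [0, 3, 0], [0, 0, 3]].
xI - A = [[x - 3, 1, 1], [0, x - 3, 0], [0, 0, x - 3]].

Expanding det(xI - A) along the first row:
det(xI - A) = + (x - 3)·det([[x - 3, 0], [0, x - 3]]) - (1)·det([[0, 0], [0, x - 3]]) + (1)·det([[0, x - 3], [0, 0]]).

Evaluating gives χ_A(x) = x^3 - 9x^2 + 27x - 27 = (x - 3)^3.

χ_A(x) = (x - 3)^3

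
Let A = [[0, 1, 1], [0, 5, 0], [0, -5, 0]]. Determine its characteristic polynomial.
xI - A = [[x, -1, -1], [0, x - 5, 0], [0, 5, x]].

Expanding det(xI - A) along the first row:
det(xI - A) = + (x)·det([[x - 5, 0], [5, x]]) - (-1)·det([[0, 0], [0, x]]) + (-1)·det([[0, x - 5], [0, 5]]).

Evaluating gives χ_A(x) = x^3 - 5x^2 = x^2(x - 5).

χ_A(x) = x^2(x - 5)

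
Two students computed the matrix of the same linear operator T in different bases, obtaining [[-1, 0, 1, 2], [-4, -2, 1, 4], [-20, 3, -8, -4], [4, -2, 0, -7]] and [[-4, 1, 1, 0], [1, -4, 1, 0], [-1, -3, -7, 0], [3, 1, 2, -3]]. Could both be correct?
Two matrices over a field are similar if and only if they have the same invariant factors.

Both A and B have characteristic polynomial (x + 3)(x + 5)^3 and minimal polynomial (x + 3)(x + 5)^3. Computing further, both have invariant factors (x + 3)(x + 5)^3. Hence A and B are similar.

Yes.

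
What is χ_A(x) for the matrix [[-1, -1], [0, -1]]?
χ_A(x) = (x + 1)^2

xI - A = [[x + 1, 1], [0, x + 1]].

Expanding det(xI - A) along the first row:
det(xI - A) = + (x + 1)·det([[x + 1]]) - (1)·det([[0]]).

Evaluating gives χ_A(x) = x^2 + 2x + 1 = (x + 1)^2.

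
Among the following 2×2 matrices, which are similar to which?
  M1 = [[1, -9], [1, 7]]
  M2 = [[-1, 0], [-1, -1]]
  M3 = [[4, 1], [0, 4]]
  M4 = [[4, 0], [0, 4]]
3 classes: {M1, M3}, {M2}, {M4}

Characteristic polynomials: χ_{M1} = (x - 4)^2, χ_{M2} = (x + 1)^2, χ_{M3} = (x - 4)^2, χ_{M4} = (x - 4)^2.

{M1, M3}: invariant factors (x - 4)^2.

{M2}: invariant factors (x + 1)^2.

{M4}: invariant factors x - 4, x - 4.

Matrices are similar if and only if their invariant-factor lists agree; the partition into similarity classes is {M1, M3}, {M2}, {M4}.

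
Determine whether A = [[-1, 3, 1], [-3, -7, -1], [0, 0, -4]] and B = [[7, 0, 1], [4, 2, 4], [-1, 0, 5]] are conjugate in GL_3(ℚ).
No.

trace(A) = -12 but trace(B) = 14. The trace is a similarity invariant, so A and B are not similar.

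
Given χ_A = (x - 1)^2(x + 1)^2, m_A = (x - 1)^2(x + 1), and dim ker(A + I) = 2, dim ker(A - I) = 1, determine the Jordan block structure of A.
λ = -1: algebraic multiplicity 2 (exponent in χ_A), largest block size 1 (exponent in m_A), 2 blocks (geometric multiplicity). These force block sizes [1, 1].
λ = 1: algebraic multiplicity 2 (exponent in χ_A), largest block size 2 (exponent in m_A), 1 block (geometric multiplicity). This forces block sizes [2].

Jordan blocks: (-1, 1), (-1, 1), (1, 2)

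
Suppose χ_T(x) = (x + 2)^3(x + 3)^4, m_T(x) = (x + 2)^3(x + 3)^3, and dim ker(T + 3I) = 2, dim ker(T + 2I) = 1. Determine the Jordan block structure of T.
λ = -3: algebraic multiplicity 4 (exponent in χ_T), largest block size 3 (exponent in m_T), 2 blocks (geometric multiplicity). These force block sizes [3, 1].
λ = -2: algebraic multiplicity 3 (exponent in χ_T), largest block size 3 (exponent in m_T), 1 block (geometric multiplicity). This forces block sizes [3].

Jordan blocks: (-3, 3), (-3, 1), (-2, 3)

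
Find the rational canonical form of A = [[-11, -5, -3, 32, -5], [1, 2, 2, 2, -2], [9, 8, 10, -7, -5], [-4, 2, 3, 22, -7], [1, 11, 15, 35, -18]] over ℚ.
The invariant factors of A (the non-unit diagonal entries of the Smith normal form of xI - A over ℚ[x]) are x^3(x - 4)(x - 1), each dividing the next. The characteristic polynomial is their product, x^3(x - 4)(x - 1).

The rational canonical form is the block-diagonal matrix of companion matrices C(f_i):
R = [[0, 0, 0, 0, 0], [1, 0, 0, 0, 0], [0, 1, 0, 0, 0], [0, 0, 1, 0, -4], [0, 0, 0, 1, 5]].

R = [[0, 0, 0, 0, 0], [1, 0, 0, 0, 0], [0, 1, 0, 0, 0], [0, 0, 1, 0, -4], [0, 0, 0, 1, 5]]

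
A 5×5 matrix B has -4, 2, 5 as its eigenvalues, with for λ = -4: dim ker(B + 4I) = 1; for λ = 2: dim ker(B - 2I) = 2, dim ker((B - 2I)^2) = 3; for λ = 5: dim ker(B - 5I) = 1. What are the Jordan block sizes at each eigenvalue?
λ = -4: successive nullity increments [1] count blocks of size ≥ k; block sizes are [1].
λ = 2: successive nullity increments [2, 1] count blocks of size ≥ k; block sizes are [2, 1].
λ = 5: successive nullity increments [1] count blocks of size ≥ k; block sizes are [1].

Jordan blocks: (-4, 1), (2, 2), (2, 1), (5, 1)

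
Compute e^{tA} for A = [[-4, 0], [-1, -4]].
e^{tA} = [[e^{-4*t}, 0], [-t*e^{-4*t}, e^{-4*t}]]

A has Jordan form J = [[-4, 1], [0, -4]] with A = PJP^{-1}, so e^{tA} = P e^{tJ} P^{-1}.

For a Jordan block J_k(λ), e^{tJ_k(λ)} = e^{λt} · (I + tN + t^2 N^2/2! + ... + t^{k-1} N^{k-1}/(k-1)!) where N is the nilpotent superdiagonal part.

Assembling the blocks and conjugating back gives the entries of e^{tA} as shown above.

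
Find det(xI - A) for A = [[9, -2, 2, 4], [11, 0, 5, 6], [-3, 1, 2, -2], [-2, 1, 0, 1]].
xI - A = [[x - 9, 2, -2, -4], [-11, x, -5, -6], [3, -1, x - 2, 2], [2, -1, 0, x - 1]].

Expanding det(xI - A) along the first row:
det(xI - A) = + (x - 9)·det([[x, -5, -6], [-1, x - 2, 2], [-1, 0, x - 1]]) - (2)·det([[-11, -5, -6], [3, x - 2, 2], [2, 0, x - 1]]) + (-2)·det([[-11, x, -6], [3, -1, 2], [2, -1, x - 1]]) - (-4)·det([[-11, x, -5], [3, -1, x - 2], [2, -1, 0]]).

Evaluating gives χ_A(x) = x^4 - 12x^3 + 54x^2 - 108x + 81 = (x - 3)^4.

χ_A(x) = (x - 3)^4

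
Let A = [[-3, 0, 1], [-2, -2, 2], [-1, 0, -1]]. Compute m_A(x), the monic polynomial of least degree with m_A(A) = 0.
m_A(x) = (x + 2)^2

The characteristic polynomial factors as (x + 2)^3. The minimal polynomial is ∏(x - λ)^{k_λ} where k_λ is the size of the largest Jordan block at λ.

For λ = -2: rank(A + 2I) = 1, and the largest Jordan block has size 2 (the smallest k with rank((A + 2I)^k) = rank((A + 2I)^(k+1))).

So m_A(x) = (x + 2)^2.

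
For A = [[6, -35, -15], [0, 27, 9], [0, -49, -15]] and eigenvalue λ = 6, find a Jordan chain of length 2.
We seek v_1 ∈ ker((A - 6I)^2) \ ker(A - 6I), then set v_{i+1} = (A - 6I) v_i.

One such chain is v_1 = [[-2, 1, -2]]^T, v_2 = [[-5, 3, -7]]^T. Check: (A - 6I) v_2 = [[0, 0, 0]]^T = 0.

v_1 = [[-2, 1, -2]]^T, v_2 = [[-5, 3, -7]]^T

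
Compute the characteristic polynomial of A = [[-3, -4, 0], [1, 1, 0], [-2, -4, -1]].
xI - A = [[x + 3, 4, 0], [-1, x - 1, 0], [2, 4, x + 1]].

Expanding det(xI - A) along the first row:
det(xI - A) = + (x + 3)·det([[x - 1, 0], [4, x + 1]]) - (4)·det([[-1, 0], [2, x + 1]]) + (0)·det([[-1, x - 1], [2, 4]]).

Evaluating gives χ_A(x) = x^3 + 3x^2 + 3x + 1 = (x + 1)^3.

χ_A(x) = (x + 1)^3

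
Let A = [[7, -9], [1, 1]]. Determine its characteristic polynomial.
xI - A = [[x - 7, 9], [-1, x - 1]].

Expanding det(xI - A) along the first row:
det(xI - A) = + (x - 7)·det([[x - 1]]) - (9)·det([[-1]]).

Evaluating gives χ_A(x) = x^2 - 8x + 16 = (x - 4)^2.

χ_A(x) = (x - 4)^2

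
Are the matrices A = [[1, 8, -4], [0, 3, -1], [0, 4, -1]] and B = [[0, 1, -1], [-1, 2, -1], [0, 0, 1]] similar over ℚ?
Yes.

Two matrices over a field are similar if and only if they have the same invariant factors.

Both A and B have characteristic polynomial (x - 1)^3 and minimal polynomial (x - 1)^2. Computing further, both have invariant factors x - 1, (x - 1)^2. Hence A and B are similar.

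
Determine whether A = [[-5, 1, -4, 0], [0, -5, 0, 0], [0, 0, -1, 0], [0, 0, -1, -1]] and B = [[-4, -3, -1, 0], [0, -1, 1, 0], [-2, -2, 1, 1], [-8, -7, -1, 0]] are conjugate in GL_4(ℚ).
trace(A) = -12 but trace(B) = -4. The trace is a similarity invariant, so A and B are not similar.

No.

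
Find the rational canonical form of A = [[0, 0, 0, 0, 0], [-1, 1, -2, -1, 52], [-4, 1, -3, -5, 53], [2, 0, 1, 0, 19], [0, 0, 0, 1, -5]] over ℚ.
R = [[0, 0, 0, 0, 0], [1, 0, 0, 0, 0], [0, 1, 0, 0, 75], [0, 0, 1, 0, 5], [0, 0, 0, 1, -7]]

The invariant factors of A (the non-unit diagonal entries of the Smith normal form of xI - A over ℚ[x]) are x^2(x - 3)(x + 5)^2, each dividing the next. The characteristic polynomial is their product, x^2(x - 3)(x + 5)^2.

The rational canonical form is the block-diagonal matrix of companion matrices C(f_i):
R = [[0, 0, 0, 0, 0], [1, 0, 0, 0, 0], [0, 1, 0, 0, 75], [0, 0, 1, 0, 5], [0, 0, 0, 1, -7]].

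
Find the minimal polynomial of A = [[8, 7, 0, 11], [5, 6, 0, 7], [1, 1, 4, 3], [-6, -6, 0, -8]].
m_A(x) = (x - 4)^2(x - 1)^2

The characteristic polynomial factors as (x - 4)^2(x - 1)^2. The minimal polynomial is ∏(x - λ)^{k_λ} where k_λ is the size of the largest Jordan block at λ.

For λ = 1: rank(A - I) = 3, and the largest Jordan block has size 2 (the smallest k with rank((A - I)^k) = rank((A - I)^(k+1))).
For λ = 4: rank(A - 4I) = 3, and the largest Jordan block has size 2 (the smallest k with rank((A - 4I)^k) = rank((A - 4I)^(k+1))).

So m_A(x) = (x - 4)^2(x - 1)^2.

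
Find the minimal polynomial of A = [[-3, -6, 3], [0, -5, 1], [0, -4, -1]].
m_A(x) = (x + 3)^2

The characteristic polynomial factors as (x + 3)^3. The minimal polynomial is ∏(x - λ)^{k_λ} where k_λ is the size of the largest Jordan block at λ.

For λ = -3: rank(A + 3I) = 1, and the largest Jordan block has size 2 (the smallest k with rank((A + 3I)^k) = rank((A + 3I)^(k+1))).

So m_A(x) = (x + 3)^2.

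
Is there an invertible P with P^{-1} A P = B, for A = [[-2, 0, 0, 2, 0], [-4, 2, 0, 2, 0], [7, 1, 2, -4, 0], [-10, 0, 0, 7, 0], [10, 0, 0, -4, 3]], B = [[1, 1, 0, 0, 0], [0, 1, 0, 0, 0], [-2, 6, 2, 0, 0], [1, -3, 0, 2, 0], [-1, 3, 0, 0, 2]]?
trace(A) = 12 but trace(B) = 8. The trace is a similarity invariant, so A and B are not similar.

No.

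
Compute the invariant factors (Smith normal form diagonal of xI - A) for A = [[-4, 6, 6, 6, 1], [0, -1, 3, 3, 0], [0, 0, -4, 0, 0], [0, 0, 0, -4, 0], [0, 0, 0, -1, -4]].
x + 4, (x + 1)(x + 4)^3

The Jordan structure of A has elementary divisors (x + 4)^3, (x + 4), (x + 1). Arranging the block sizes at each eigenvalue in decreasing order and taking row products gives the invariant factors.

Invariant factors (smallest first, each dividing the next): x + 4, (x + 1)(x + 4)^3.

Check: the last factor (x + 1)(x + 4)^3 is the minimal polynomial, and the product (x + 1)(x + 4)^4 is the characteristic polynomial.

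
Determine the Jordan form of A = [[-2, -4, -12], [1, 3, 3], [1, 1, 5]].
J = [[2, 1, 0], [0, 2, 0], [0, 0, 2]]

The characteristic polynomial is det(xI - A) = (x - 2)^3, so the eigenvalues are 2 (algebraic multiplicity 3).

For λ = 2: rank(A - 2I) = 1, rank((A - 2I)^2) = 0. The eigenspace has dimension 3 - 1 = 2, so there are 2 Jordan blocks; the rank sequence gives block sizes [2, 1].

Assembling the blocks gives the Jordan form J above.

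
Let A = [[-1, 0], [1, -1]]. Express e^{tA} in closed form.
A has Jordan form J = [[-1, 1], [0, -1]] with A = PJP^{-1}, so e^{tA} = P e^{tJ} P^{-1}.

For a Jordan block J_k(λ), e^{tJ_k(λ)} = e^{λt} · (I + tN + t^2 N^2/2! + ... + t^{k-1} N^{k-1}/(k-1)!) where N is the nilpotent superdiagonal part.

Assembling the blocks and conjugating back gives the entries of e^{tA} as shown above.

e^{tA} = [[e^{-t}, 0], [t*e^{-t}, e^{-t}]]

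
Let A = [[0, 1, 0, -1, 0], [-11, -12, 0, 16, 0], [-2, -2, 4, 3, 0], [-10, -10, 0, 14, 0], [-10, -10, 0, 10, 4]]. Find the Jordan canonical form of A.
The characteristic polynomial is det(xI - A) = (x - 4)^3(x + 1)^2, so the eigenvalues are -1 (algebraic multiplicity 2), 4 (algebraic multiplicity 3).

For λ = -1: rank(A + I) = 4, rank((A + I)^2) = 3. The eigenspace has dimension 5 - 4 = 1, so there is 1 Jordan block; the rank sequence gives block sizes [2].

For λ = 4: rank(A - 4I) = 3, rank((A - 4I)^2) = 2. The eigenspace has dimension 5 - 3 = 2, so there are 2 Jordan blocks; the rank sequence gives block sizes [2, 1].

Assembling the blocks gives the Jordan form J above.

J = [[-1, 1, 0, 0, 0], [0, -1, 0, 0, 0], [0, 0, 4, 1, 0], [0, 0, 0, 4, 0], [0, 0, 0, 0, 4]]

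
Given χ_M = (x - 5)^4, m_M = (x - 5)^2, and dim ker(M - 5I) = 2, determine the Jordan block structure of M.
λ = 5: algebraic multiplicity 4 (exponent in χ_M), largest block size 2 (exponent in m_M), 2 blocks (geometric multiplicity). These force block sizes [2, 2].

Jordan blocks: (5, 2), (5, 2)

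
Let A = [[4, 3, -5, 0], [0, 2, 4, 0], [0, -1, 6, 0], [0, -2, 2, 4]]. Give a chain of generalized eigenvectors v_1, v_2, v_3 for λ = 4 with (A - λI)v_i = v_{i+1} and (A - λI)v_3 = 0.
We seek v_1 ∈ ker((A - 4I)^3) \ ker((A - 4I)^2), then set v_{i+1} = (A - 4I) v_i.

One such chain is v_1 = [[0, 1, 1, -2]]^T, v_2 = [[-2, 2, 1, 0]]^T, v_3 = [[1, 0, 0, -2]]^T. Check: (A - 4I) v_3 = [[0, 0, 0, 0]]^T = 0.

v_1 = [[0, 1, 1, -2]]^T, v_2 = [[-2, 2, 1, 0]]^T, v_3 = [[1, 0, 0, -2]]^T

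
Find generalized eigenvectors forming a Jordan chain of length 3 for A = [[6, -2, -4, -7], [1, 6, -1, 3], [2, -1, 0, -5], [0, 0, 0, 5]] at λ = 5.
v_1 = [[-1, -3, -1, 1]]^T, v_2 = [[2, 0, 1, 0]]^T, v_3 = [[-2, 1, -1, 0]]^T

We seek v_1 ∈ ker((A - 5I)^3) \ ker((A - 5I)^2), then set v_{i+1} = (A - 5I) v_i.

One such chain is v_1 = [[-1, -3, -1, 1]]^T, v_2 = [[2, 0, 1, 0]]^T, v_3 = [[-2, 1, -1, 0]]^T. Check: (A - 5I) v_3 = [[0, 0, 0, 0]]^T = 0.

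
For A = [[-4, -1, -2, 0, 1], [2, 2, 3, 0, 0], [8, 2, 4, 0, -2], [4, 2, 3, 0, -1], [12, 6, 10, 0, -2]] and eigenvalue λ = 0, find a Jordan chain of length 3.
We seek v_1 ∈ ker(A^3) \ ker(A^2), then set v_{i+1} = A v_i.

One such chain is v_1 = [[0, -1, 1, 0, 1]]^T, v_2 = [[0, 1, 0, 0, 2]]^T, v_3 = [[1, 2, -2, 0, 2]]^T. Check: A v_3 = [[0, 0, 0, 0, 0]]^T = 0.

v_1 = [[0, -1, 1, 0, 1]]^T, v_2 = [[0, 1, 0, 0, 2]]^T, v_3 = [[1, 2, -2, 0, 2]]^T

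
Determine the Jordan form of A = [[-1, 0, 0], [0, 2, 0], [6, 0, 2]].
The characteristic polynomial is det(xI - A) = (x - 2)^2(x + 1), so the eigenvalues are -1 (algebraic multiplicity 1), 2 (algebraic multiplicity 2).

For λ = -1: algebraic multiplicity 1 gives one 1×1 block.

For λ = 2: rank(A - 2I) = 1. The eigenspace has dimension 3 - 1 = 2, so there are 2 Jordan blocks; the rank sequence gives block sizes [1, 1].

Assembling the blocks gives the Jordan form J above.

J = [[-1, 0, 0], [0, 2, 0], [0, 0, 2]]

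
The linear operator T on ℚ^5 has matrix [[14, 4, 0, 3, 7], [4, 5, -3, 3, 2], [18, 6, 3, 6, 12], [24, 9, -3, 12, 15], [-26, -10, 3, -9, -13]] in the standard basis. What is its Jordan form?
The characteristic polynomial is det(xI - A) = (x - 6)^2(x - 3)^3, so the eigenvalues are 3 (algebraic multiplicity 3), 6 (algebraic multiplicity 2).

For λ = 3: rank(A - 3I) = 3, rank((A - 3I)^2) = 2. The eigenspace has dimension 5 - 3 = 2, so there are 2 Jordan blocks; the rank sequence gives block sizes [2, 1].

For λ = 6: rank(A - 6I) = 3. The eigenspace has dimension 5 - 3 = 2, so there are 2 Jordan blocks; the rank sequence gives block sizes [1, 1].

Assembling the blocks gives the Jordan form J above.

J = [[3, 1, 0, 0, 0], [0, 3, 0, 0, 0], [0, 0, 3, 0, 0], [0, 0, 0, 6, 0], [0, 0, 0, 0, 6]]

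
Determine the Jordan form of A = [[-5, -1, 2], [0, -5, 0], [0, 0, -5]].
J = [[-5, 1, 0], [0, -5, 0], [0, 0, -5]]

The characteristic polynomial is det(xI - A) = (x + 5)^3, so the eigenvalues are -5 (algebraic multiplicity 3).

For λ = -5: rank(A + 5I) = 1, rank((A + 5I)^2) = 0. The eigenspace has dimension 3 - 1 = 2, so there are 2 Jordan blocks; the rank sequence gives block sizes [2, 1].

Assembling the blocks gives the Jordan form J above.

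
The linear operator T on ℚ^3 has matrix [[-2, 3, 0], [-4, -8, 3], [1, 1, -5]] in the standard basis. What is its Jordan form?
J = [[-5, 1, 0], [0, -5, 1], [0, 0, -5]]

The characteristic polynomial is det(xI - A) = (x + 5)^3, so the eigenvalues are -5 (algebraic multiplicity 3).

For λ = -5: rank(A + 5I) = 2, rank((A + 5I)^2) = 1, rank((A + 5I)^3) = 0. The eigenspace has dimension 3 - 2 = 1, so there is 1 Jordan block; the rank sequence gives block sizes [3].

Assembling the blocks gives the Jordan form J above.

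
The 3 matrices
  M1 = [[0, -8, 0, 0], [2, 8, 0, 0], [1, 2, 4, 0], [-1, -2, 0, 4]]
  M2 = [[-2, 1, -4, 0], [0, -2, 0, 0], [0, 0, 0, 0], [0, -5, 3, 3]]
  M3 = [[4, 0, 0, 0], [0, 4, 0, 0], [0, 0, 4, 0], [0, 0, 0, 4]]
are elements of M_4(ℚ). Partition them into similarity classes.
3 classes: {M1}, {M2}, {M3}

Characteristic polynomials: χ_{M1} = (x - 4)^4, χ_{M2} = x(x - 3)(x + 2)^2, χ_{M3} = (x - 4)^4.

{M1}: invariant factors x - 4, x - 4, (x - 4)^2.

{M2}: invariant factors x(x - 3)(x + 2)^2.

{M3}: invariant factors x - 4, x - 4, x - 4, x - 4.

Matrices are similar if and only if their invariant-factor lists agree; the partition into similarity classes is {M1}, {M2}, {M3}.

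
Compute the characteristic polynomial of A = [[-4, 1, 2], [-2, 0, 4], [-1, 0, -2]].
xI - A = [[x + 4, -1, -2], [2, x, -4], [1, 0, x + 2]].

Expanding det(xI - A) along the first row:
det(xI - A) = + (x + 4)·det([[x, -4], [0, x + 2]]) - (-1)·det([[2, -4], [1, x + 2]]) + (-2)·det([[2, x], [1, 0]]).

Evaluating gives χ_A(x) = x^3 + 6x^2 + 12x + 8 = (x + 2)^3.

χ_A(x) = (x + 2)^3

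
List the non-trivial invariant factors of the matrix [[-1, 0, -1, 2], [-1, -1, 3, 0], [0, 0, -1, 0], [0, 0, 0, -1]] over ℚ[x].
x + 1, (x + 1)^3

The Jordan structure of A has elementary divisors (x + 1)^3, (x + 1). Arranging the block sizes at each eigenvalue in decreasing order and taking row products gives the invariant factors.

Invariant factors (smallest first, each dividing the next): x + 1, (x + 1)^3.

Check: the last factor (x + 1)^3 is the minimal polynomial, and the product (x + 1)^4 is the characteristic polynomial.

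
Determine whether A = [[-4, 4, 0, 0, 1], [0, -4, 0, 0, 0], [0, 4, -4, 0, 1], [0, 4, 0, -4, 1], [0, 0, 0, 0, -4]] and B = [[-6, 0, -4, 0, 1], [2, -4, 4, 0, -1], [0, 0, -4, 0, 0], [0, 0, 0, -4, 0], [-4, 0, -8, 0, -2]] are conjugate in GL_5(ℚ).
Two matrices over a field are similar if and only if they have the same invariant factors.

Both A and B have characteristic polynomial (x + 4)^5 and minimal polynomial (x + 4)^2. Computing further, both have invariant factors x + 4, x + 4, x + 4, (x + 4)^2. Hence A and B are similar.

Yes.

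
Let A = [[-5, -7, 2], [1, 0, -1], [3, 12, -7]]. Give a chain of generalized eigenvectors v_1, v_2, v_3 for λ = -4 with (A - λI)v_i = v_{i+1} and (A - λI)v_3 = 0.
We seek v_1 ∈ ker((A + 4I)^3) \ ker((A + 4I)^2), then set v_{i+1} = (A + 4I) v_i.

One such chain is v_1 = [[-3, 4, 13]]^T, v_2 = [[1, 0, 0]]^T, v_3 = [[-1, 1, 3]]^T. Check: (A + 4I) v_3 = [[0, 0, 0]]^T = 0.

v_1 = [[-3, 4, 13]]^T, v_2 = [[1, 0, 0]]^T, v_3 = [[-1, 1, 3]]^T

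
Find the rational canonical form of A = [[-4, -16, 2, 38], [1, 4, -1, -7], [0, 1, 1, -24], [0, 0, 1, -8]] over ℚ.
R = [[0, 0, 0, -6], [1, 0, 0, -17], [0, 1, 0, -17], [0, 0, 1, -7]]

The invariant factors of A (the non-unit diagonal entries of the Smith normal form of xI - A over ℚ[x]) are (x + 1)^2(x + 2)(x + 3), each dividing the next. The characteristic polynomial is their product, (x + 1)^2(x + 2)(x + 3).

The rational canonical form is the block-diagonal matrix of companion matrices C(f_i):
R = [[0, 0, 0, -6], [1, 0, 0, -17], [0, 1, 0, -17], [0, 0, 1, -7]].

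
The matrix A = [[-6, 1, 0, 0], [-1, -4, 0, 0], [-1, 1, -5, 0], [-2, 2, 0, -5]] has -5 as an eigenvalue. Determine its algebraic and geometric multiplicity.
The characteristic polynomial is (x + 5)^4, so the factor x + 5 appears with exponent 4: the algebraic multiplicity is 4.

rank(A + 5I) = 1, so the eigenspace has dimension 4 - 1 = 3: the geometric multiplicity is 3.

Since 3 < 4, A is not diagonalizable.

algebraic multiplicity 4, geometric multiplicity 3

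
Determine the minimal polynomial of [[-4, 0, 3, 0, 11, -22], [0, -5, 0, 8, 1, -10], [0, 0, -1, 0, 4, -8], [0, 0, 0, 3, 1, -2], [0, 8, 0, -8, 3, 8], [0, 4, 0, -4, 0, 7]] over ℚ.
The characteristic polynomial factors as (x - 3)^3(x + 1)^2(x + 4). The minimal polynomial is ∏(x - λ)^{k_λ} where k_λ is the size of the largest Jordan block at λ.

For λ = -4: rank(A + 4I) = 5, and the largest Jordan block has size 1 (the smallest k with rank((A + 4I)^k) = rank((A + 4I)^(k+1))).
For λ = -1: rank(A + I) = 4, and the largest Jordan block has size 1 (the smallest k with rank((A + I)^k) = rank((A + I)^(k+1))).
For λ = 3: rank(A - 3I) = 4, and the largest Jordan block has size 2 (the smallest k with rank((A - 3I)^k) = rank((A - 3I)^(k+1))).

So m_A(x) = (x - 3)^2(x + 1)(x + 4).

m_A(x) = (x - 3)^2(x + 1)(x + 4)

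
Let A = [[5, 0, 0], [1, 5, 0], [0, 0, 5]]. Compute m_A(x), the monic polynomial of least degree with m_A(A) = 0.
m_A(x) = (x - 5)^2

The characteristic polynomial factors as (x - 5)^3. The minimal polynomial is ∏(x - λ)^{k_λ} where k_λ is the size of the largest Jordan block at λ.

For λ = 5: rank(A - 5I) = 1, and the largest Jordan block has size 2 (the smallest k with rank((A - 5I)^k) = rank((A - 5I)^(k+1))).

So m_A(x) = (x - 5)^2.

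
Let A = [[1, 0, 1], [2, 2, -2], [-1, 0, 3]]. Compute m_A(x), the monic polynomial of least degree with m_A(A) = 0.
m_A(x) = (x - 2)^2

The characteristic polynomial factors as (x - 2)^3. The minimal polynomial is ∏(x - λ)^{k_λ} where k_λ is the size of the largest Jordan block at λ.

For λ = 2: rank(A - 2I) = 1, and the largest Jordan block has size 2 (the smallest k with rank((A - 2I)^k) = rank((A - 2I)^(k+1))).

So m_A(x) = (x - 2)^2.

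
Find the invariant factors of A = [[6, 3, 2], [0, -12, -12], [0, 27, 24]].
x - 6, (x - 6)^2

The Jordan structure of A has elementary divisors (x - 6)^2, (x - 6). Arranging the block sizes at each eigenvalue in decreasing order and taking row products gives the invariant factors.

Invariant factors (smallest first, each dividing the next): x - 6, (x - 6)^2.

Check: the last factor (x - 6)^2 is the minimal polynomial, and the product (x - 6)^3 is the characteristic polynomial.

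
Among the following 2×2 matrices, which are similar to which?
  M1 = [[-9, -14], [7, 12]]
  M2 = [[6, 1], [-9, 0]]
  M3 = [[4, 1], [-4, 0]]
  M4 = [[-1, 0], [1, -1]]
Characteristic polynomials: χ_{M1} = (x - 5)(x + 2), χ_{M2} = (x - 3)^2, χ_{M3} = (x - 2)^2, χ_{M4} = (x + 1)^2.

{M1}: invariant factors (x - 5)(x + 2).

{M2}: invariant factors (x - 3)^2.

{M3}: invariant factors (x - 2)^2.

{M4}: invariant factors (x + 1)^2.

Matrices are similar if and only if their invariant-factor lists agree; the partition into similarity classes is {M1}, {M2}, {M3}, {M4}.

4 classes: {M1}, {M2}, {M3}, {M4}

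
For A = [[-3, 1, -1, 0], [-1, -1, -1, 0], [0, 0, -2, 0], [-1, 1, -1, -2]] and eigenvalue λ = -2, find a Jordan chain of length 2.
v_1 = [[0, -3, -4, 1]]^T, v_2 = [[1, 1, 0, 1]]^T

We seek v_1 ∈ ker((A + 2I)^2) \ ker(A + 2I), then set v_{i+1} = (A + 2I) v_i.

One such chain is v_1 = [[0, -3, -4, 1]]^T, v_2 = [[1, 1, 0, 1]]^T. Check: (A + 2I) v_2 = [[0, 0, 0, 0]]^T = 0.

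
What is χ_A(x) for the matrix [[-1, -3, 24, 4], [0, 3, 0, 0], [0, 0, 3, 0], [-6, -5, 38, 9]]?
χ_A(x) = (x - 5)(x - 3)^3

xI - A = [[x + 1, 3, -24, -4], [0, x - 3, 0, 0], [0, 0, x - 3, 0], [6, 5, -38, x - 9]].

Expanding det(xI - A) along the first row:
det(xI - A) = + (x + 1)·det([[x - 3, 0, 0], [0, x - 3, 0], [5, -38, x - 9]]) - (3)·det([[0, 0, 0], [0, x - 3, 0], [6, -38, x - 9]]) + (-24)·det([[0, x - 3, 0], [0, 0, 0], [6, 5, x - 9]]) - (-4)·det([[0, x - 3, 0], [0, 0, x - 3], [6, 5, -38]]).

Evaluating gives χ_A(x) = x^4 - 14x^3 + 72x^2 - 162x + 135 = (x - 5)(x - 3)^3.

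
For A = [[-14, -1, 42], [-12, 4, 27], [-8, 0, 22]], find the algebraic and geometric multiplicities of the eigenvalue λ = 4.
algebraic multiplicity 3, geometric multiplicity 1

The characteristic polynomial is (x - 4)^3, so the factor x - 4 appears with exponent 3: the algebraic multiplicity is 3.

rank(A - 4I) = 2, so the eigenspace has dimension 3 - 2 = 1: the geometric multiplicity is 1.

Since 1 < 3, A is not diagonalizable.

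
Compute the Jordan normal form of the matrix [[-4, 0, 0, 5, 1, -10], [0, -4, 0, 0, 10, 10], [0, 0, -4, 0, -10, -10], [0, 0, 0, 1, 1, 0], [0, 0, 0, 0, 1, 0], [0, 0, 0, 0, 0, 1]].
The characteristic polynomial is det(xI - A) = (x - 1)^3(x + 4)^3, so the eigenvalues are -4 (algebraic multiplicity 3), 1 (algebraic multiplicity 3).

For λ = -4: rank(A + 4I) = 3. The eigenspace has dimension 6 - 3 = 3, so there are 3 Jordan blocks; the rank sequence gives block sizes [1, 1, 1].

For λ = 1: rank(A - I) = 4, rank((A - I)^2) = 3. The eigenspace has dimension 6 - 4 = 2, so there are 2 Jordan blocks; the rank sequence gives block sizes [2, 1].

Assembling the blocks gives the Jordan form J above.

J = [[-4, 0, 0, 0, 0, 0], [0, -4, 0, 0, 0, 0], [0, 0, -4, 0, 0, 0], [0, 0, 0, 1, 1, 0], [0, 0, 0, 0, 1, 0], [0, 0, 0, 0, 0, 1]]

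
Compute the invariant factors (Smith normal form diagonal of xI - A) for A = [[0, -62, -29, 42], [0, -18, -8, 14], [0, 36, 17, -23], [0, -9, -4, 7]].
x^2(x - 3)^2

The Jordan structure of A has elementary divisors x^2, (x - 3)^2. Arranging the block sizes at each eigenvalue in decreasing order and taking row products gives the invariant factors.

Invariant factors (smallest first, each dividing the next): x^2(x - 3)^2.

Check: the last factor x^2(x - 3)^2 is the minimal polynomial, and the product x^2(x - 3)^2 is the characteristic polynomial.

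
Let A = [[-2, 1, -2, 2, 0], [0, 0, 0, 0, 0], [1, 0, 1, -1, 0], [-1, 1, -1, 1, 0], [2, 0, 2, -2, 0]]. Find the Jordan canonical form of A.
J = [[0, 1, 0, 0, 0], [0, 0, 0, 0, 0], [0, 0, 0, 1, 0], [0, 0, 0, 0, 0], [0, 0, 0, 0, 0]]

The characteristic polynomial is det(xI - A) = x^5, so the eigenvalues are 0 (algebraic multiplicity 5).

For λ = 0: rank(A) = 2, rank(A^2) = 0. The eigenspace has dimension 5 - 2 = 3, so there are 3 Jordan blocks; the rank sequence gives block sizes [2, 2, 1].

Assembling the blocks gives the Jordan form J above.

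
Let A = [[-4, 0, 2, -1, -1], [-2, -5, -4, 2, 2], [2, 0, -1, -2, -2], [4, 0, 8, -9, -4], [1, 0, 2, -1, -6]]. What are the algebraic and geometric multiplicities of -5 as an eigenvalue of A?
The characteristic polynomial is (x + 5)^5, so the factor x + 5 appears with exponent 5: the algebraic multiplicity is 5.

rank(A + 5I) = 1, so the eigenspace has dimension 5 - 1 = 4: the geometric multiplicity is 4.

Since 4 < 5, A is not diagonalizable.

algebraic multiplicity 5, geometric multiplicity 4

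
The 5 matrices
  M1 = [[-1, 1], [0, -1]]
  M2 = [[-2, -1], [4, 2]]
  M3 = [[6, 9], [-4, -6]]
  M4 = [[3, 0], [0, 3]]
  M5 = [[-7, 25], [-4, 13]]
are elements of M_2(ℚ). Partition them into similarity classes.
4 classes: {M1}, {M2, M3}, {M4}, {M5}

Characteristic polynomials: χ_{M1} = (x + 1)^2, χ_{M2} = x^2, χ_{M3} = x^2, χ_{M4} = (x - 3)^2, χ_{M5} = (x - 3)^2.

{M1}: invariant factors (x + 1)^2.

{M2, M3}: invariant factors x^2.

{M4}: invariant factors x - 3, x - 3.

{M5}: invariant factors (x - 3)^2.

Matrices are similar if and only if their invariant-factor lists agree; the partition into similarity classes is {M1}, {M2, M3}, {M4}, {M5}.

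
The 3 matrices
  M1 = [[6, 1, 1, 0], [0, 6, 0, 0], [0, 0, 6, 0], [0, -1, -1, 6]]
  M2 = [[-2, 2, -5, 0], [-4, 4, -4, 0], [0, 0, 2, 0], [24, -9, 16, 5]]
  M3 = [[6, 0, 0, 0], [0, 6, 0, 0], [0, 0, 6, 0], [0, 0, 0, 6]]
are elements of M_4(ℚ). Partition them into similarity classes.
3 classes: {M1}, {M2}, {M3}

Characteristic polynomials: χ_{M1} = (x - 6)^4, χ_{M2} = x(x - 5)(x - 2)^2, χ_{M3} = (x - 6)^4.

{M1}: invariant factors x - 6, x - 6, (x - 6)^2.

{M2}: invariant factors x(x - 5)(x - 2)^2.

{M3}: invariant factors x - 6, x - 6, x - 6, x - 6.

Matrices are similar if and only if their invariant-factor lists agree; the partition into similarity classes is {M1}, {M2}, {M3}.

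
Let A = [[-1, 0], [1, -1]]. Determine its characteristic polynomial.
χ_A(x) = (x + 1)^2

xI - A = [[x + 1, 0], [-1, x + 1]].

Expanding det(xI - A) along the first row:
det(xI - A) = + (x + 1)·det([[x + 1]]) - (0)·det([[-1]]).

Evaluating gives χ_A(x) = x^2 + 2x + 1 = (x + 1)^2.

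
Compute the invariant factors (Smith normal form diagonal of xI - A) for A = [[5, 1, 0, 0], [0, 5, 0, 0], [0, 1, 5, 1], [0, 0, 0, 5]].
(x - 5)^2, (x - 5)^2

The Jordan structure of A has elementary divisors (x - 5)^2, (x - 5)^2. Arranging the block sizes at each eigenvalue in decreasing order and taking row products gives the invariant factors.

Invariant factors (smallest first, each dividing the next): (x - 5)^2, (x - 5)^2.

Check: the last factor (x - 5)^2 is the minimal polynomial, and the product (x - 5)^4 is the characteristic polynomial.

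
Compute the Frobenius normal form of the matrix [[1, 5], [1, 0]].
R = [[0, 5], [1, 1]]

The invariant factors of A (the non-unit diagonal entries of the Smith normal form of xI - A over ℚ[x]) are x^2 - x - 5, each dividing the next. The characteristic polynomial is their product, x^2 - x - 5.

The rational canonical form is the block-diagonal matrix of companion matrices C(f_i):
R = [[0, 5], [1, 1]].

Note the characteristic polynomial does not split into linear factors over ℚ, so A has no Jordan form over ℚ; the rational canonical form exists over any field.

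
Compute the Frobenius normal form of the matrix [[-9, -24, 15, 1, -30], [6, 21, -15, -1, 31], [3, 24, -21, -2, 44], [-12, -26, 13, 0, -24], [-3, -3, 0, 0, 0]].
The invariant factors of A (the non-unit diagonal entries of the Smith normal form of xI - A over ℚ[x]) are x^2 + 3x + 3, (x + 3)(x^2 + 3x + 3), each dividing the next. The characteristic polynomial is their product, (x + 3)(x^2 + 3x + 3)^2.

The rational canonical form is the block-diagonal matrix of companion matrices C(f_i):
R = [[0, -3, 0, 0, 0], [1, -3, 0, 0, 0], [0, 0, 0, 0, -9], [0, 0, 1, 0, -12], [0, 0, 0, 1, -6]].

Note the characteristic polynomial does not split into linear factors over ℚ, so A has no Jordan form over ℚ; the rational canonical form exists over any field.

R = [[0, -3, 0, 0, 0], [1, -3, 0, 0, 0], [0, 0, 0, 0, -9], [0, 0, 1, 0, -12], [0, 0, 0, 1, -6]]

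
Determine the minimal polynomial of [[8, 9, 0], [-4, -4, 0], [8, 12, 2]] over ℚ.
m_A(x) = (x - 2)^2

The characteristic polynomial factors as (x - 2)^3. The minimal polynomial is ∏(x - λ)^{k_λ} where k_λ is the size of the largest Jordan block at λ.

For λ = 2: rank(A - 2I) = 1, and the largest Jordan block has size 2 (the smallest k with rank((A - 2I)^k) = rank((A - 2I)^(k+1))).

So m_A(x) = (x - 2)^2.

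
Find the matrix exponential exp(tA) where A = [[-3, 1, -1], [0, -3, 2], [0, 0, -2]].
e^{tA} = [[e^{-3*t}, t*e^{-3*t}, (-2*t + e^{t} - 1)*e^{-3*t}], [0, e^{-3*t}, (2*e^{t} - 2)*e^{-3*t}], [0, 0, e^{-2*t}]]

A has Jordan form J = [[-3, 1, 0], [0, -3, 0], [0, 0, -2]] with A = PJP^{-1}, so e^{tA} = P e^{tJ} P^{-1}.

For a Jordan block J_k(λ), e^{tJ_k(λ)} = e^{λt} · (I + tN + t^2 N^2/2! + ... + t^{k-1} N^{k-1}/(k-1)!) where N is the nilpotent superdiagonal part.

Assembling the blocks and conjugating back gives the entries of e^{tA} as shown above.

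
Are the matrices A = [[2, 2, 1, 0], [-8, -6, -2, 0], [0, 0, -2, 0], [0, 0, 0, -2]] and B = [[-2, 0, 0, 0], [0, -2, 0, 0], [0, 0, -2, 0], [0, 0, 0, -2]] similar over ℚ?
No.

Both have characteristic polynomial (x + 2)^4, but the minimal polynomial of A is (x + 2)^2 while the minimal polynomial of B is x + 2. The minimal polynomial is a similarity invariant, so A and B are not similar.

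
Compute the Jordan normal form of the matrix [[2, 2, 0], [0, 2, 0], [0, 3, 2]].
J = [[2, 1, 0], [0, 2, 0], [0, 0, 2]]

The characteristic polynomial is det(xI - A) = (x - 2)^3, so the eigenvalues are 2 (algebraic multiplicity 3).

For λ = 2: rank(A - 2I) = 1, rank((A - 2I)^2) = 0. The eigenspace has dimension 3 - 1 = 2, so there are 2 Jordan blocks; the rank sequence gives block sizes [2, 1].

Assembling the blocks gives the Jordan form J above.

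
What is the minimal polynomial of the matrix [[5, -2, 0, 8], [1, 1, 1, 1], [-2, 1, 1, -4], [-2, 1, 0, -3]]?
m_A(x) = (x - 1)^3

The characteristic polynomial factors as (x - 1)^4. The minimal polynomial is ∏(x - λ)^{k_λ} where k_λ is the size of the largest Jordan block at λ.

For λ = 1: rank(A - I) = 2, and the largest Jordan block has size 3 (the smallest k with rank((A - I)^k) = rank((A - I)^(k+1))).

So m_A(x) = (x - 1)^3.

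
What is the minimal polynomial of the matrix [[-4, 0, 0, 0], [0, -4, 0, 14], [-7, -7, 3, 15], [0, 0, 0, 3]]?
m_A(x) = (x - 3)^2(x + 4)

The characteristic polynomial factors as (x - 3)^2(x + 4)^2. The minimal polynomial is ∏(x - λ)^{k_λ} where k_λ is the size of the largest Jordan block at λ.

For λ = -4: rank(A + 4I) = 2, and the largest Jordan block has size 1 (the smallest k with rank((A + 4I)^k) = rank((A + 4I)^(k+1))).
For λ = 3: rank(A - 3I) = 3, and the largest Jordan block has size 2 (the smallest k with rank((A - 3I)^k) = rank((A - 3I)^(k+1))).

So m_A(x) = (x - 3)^2(x + 4).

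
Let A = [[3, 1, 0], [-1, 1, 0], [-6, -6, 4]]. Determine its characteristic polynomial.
xI - A = [[x - 3, -1, 0], [1, x - 1, 0], [6, 6, x - 4]].

Expanding det(xI - A) along the first row:
det(xI - A) = + (x - 3)·det([[x - 1, 0], [6, x - 4]]) - (-1)·det([[1, 0], [6, x - 4]]) + (0)·det([[1, x - 1], [6, 6]]).

Evaluating gives χ_A(x) = x^3 - 8x^2 + 20x - 16 = (x - 4)(x - 2)^2.

χ_A(x) = (x - 4)(x - 2)^2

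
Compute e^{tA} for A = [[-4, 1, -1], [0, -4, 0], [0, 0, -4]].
e^{tA} = [[e^{-4*t}, t*e^{-4*t}, -t*e^{-4*t}], [0, e^{-4*t}, 0], [0, 0, e^{-4*t}]]

A has Jordan form J = [[-4, 1, 0], [0, -4, 0], [0, 0, -4]] with A = PJP^{-1}, so e^{tA} = P e^{tJ} P^{-1}.

For a Jordan block J_k(λ), e^{tJ_k(λ)} = e^{λt} · (I + tN + t^2 N^2/2! + ... + t^{k-1} N^{k-1}/(k-1)!) where N is the nilpotent superdiagonal part.

Assembling the blocks and conjugating back gives the entries of e^{tA} as shown above.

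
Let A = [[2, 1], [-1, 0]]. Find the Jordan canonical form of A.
J = [[1, 1], [0, 1]]

The characteristic polynomial is det(xI - A) = (x - 1)^2, so the eigenvalues are 1 (algebraic multiplicity 2).

For λ = 1: rank(A - I) = 1, rank((A - I)^2) = 0. The eigenspace has dimension 2 - 1 = 1, so there is 1 Jordan block; the rank sequence gives block sizes [2].

Assembling the blocks gives the Jordan form J above.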